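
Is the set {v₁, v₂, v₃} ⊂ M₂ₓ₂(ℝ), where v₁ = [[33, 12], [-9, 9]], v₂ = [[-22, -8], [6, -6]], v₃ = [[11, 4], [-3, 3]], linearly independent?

Take coordinates with respect to the standard basis {E₁₁, E₁₂, E₂₁, E₂₂}.
Row-reduce the matrix whose columns are v₁, v₂, v₃.
The reduction yields 1 nonzero row, so the rank is 1.
Since rank 1 < 3, the set is linearly dependent.

linearly dependent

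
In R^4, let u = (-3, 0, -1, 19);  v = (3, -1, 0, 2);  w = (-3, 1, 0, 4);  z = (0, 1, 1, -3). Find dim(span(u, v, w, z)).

Form the matrix with u, v, w, z as columns and reduce.
Reduction leaves 3 leading entries, giving rank 3.

3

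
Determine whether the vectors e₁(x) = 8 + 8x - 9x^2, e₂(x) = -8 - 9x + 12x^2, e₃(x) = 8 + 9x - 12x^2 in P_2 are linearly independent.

Write each element as a coordinate vector in ℝ³ using {1, x, x^2}.
Row-reduce the matrix whose columns are e₁, e₂, e₃.
The reduction yields 2 nonzero rows, so the rank is 2.
Since rank 2 < 3, the set is linearly dependent.
Indeed e₂ + e₃ = 0.

linearly dependent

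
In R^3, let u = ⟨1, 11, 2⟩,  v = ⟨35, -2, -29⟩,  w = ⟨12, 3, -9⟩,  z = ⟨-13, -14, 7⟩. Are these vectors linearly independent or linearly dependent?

linearly dependent

There are 4 vectors in a 3-dimensional space, so they cannot be linearly independent.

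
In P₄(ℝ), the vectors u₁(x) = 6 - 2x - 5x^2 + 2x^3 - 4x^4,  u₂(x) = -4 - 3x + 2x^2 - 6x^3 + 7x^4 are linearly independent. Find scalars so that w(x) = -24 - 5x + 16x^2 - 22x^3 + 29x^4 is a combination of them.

w = -2u₁ + 3u₂

Identify each element with its coordinate vector in ℝ⁵ via {1, x, …, x^4}.
Since u₁, u₂ are independent, the coefficients expressing w are uniquely determined by a linear system.
The system has the unique solution (a₁, a₂) = (-2, 3).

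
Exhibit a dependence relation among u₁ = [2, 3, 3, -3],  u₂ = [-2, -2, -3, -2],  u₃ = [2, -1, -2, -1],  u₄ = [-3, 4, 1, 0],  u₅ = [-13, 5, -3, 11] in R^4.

Set up α₁u₁ + … + α₅u₅ = 0 and solve the homogeneous system.
The free variable yields coefficients (3, 1, 0, -3, 1) (any nonzero multiple also works).

3u₁ + u₂ - 3u₄ + u₅ = 0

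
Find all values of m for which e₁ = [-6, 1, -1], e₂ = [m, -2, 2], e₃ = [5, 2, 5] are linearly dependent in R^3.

The set is linearly dependent precisely when det[e₁; e₂; e₃] = 0.
Cofactor expansion gives det = 84 - 7*m.
Setting this to zero gives m = 12.

m = 12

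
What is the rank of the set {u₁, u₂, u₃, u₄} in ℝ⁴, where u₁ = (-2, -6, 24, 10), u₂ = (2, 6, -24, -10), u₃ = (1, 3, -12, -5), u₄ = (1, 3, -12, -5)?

1

Apply Gaussian elimination to the matrix whose rows are u₁, u₂, u₃, u₄.
The echelon form has 1 nonzero row, so the rank is 1.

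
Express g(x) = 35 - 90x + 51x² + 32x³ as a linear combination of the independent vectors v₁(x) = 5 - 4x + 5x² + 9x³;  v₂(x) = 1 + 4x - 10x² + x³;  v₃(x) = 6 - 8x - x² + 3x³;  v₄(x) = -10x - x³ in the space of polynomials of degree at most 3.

g = 3v₁ - 4v₂ + 4v₃ + 3v₄

Take coordinate vectors relative to {1, x, …, x³}.
Solve the system with v₁, v₂, v₃, v₄ as columns and g as the right-hand side.
Row-reducing the augmented matrix gives the unique coefficients (α₁, …, α₄) = (3, -4, 4, 3).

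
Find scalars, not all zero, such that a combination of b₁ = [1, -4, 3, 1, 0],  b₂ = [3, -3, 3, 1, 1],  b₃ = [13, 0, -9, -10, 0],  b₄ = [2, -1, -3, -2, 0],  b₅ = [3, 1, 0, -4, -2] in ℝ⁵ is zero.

Solve the homogeneous system with b₁, b₂, b₃, b₄, b₅ as columns by row-reducing the coefficient matrix.
The free variable yields coefficients (2, -2, 1, -3, -1) (any nonzero multiple also works).

2b₁ - 2b₂ + b₃ - 3b₄ - b₅ = 0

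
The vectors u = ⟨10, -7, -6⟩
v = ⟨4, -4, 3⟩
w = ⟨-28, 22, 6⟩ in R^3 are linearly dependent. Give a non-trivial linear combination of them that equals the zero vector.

Write the vectors as columns of a matrix and find a nonzero vector in its null space.
A generator of the null space is (2, 2, 1).

2u + 2v + w = 0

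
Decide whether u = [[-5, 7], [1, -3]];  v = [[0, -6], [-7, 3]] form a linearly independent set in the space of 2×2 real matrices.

Write each element as a coordinate vector in ℝ⁴ using {E₁₁, E₁₂, E₂₁, E₂₂}.
Row-reduce the matrix whose columns are u, v.
The reduction yields 2 nonzero rows, so the rank is 2.
Since rank = 2 (the number of vectors), the set is linearly independent.

linearly independent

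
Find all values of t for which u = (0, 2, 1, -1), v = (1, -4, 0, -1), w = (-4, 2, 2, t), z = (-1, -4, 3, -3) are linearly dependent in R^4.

Dependence holds iff the 4×4 matrix [u v w z] is singular.
Cofactor expansion gives det = 14*t - 10.
Setting this to zero gives t = 5/7.

t = 5/7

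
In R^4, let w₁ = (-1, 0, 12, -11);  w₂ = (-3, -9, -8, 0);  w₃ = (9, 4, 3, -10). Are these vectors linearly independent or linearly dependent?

Row-reduce the matrix whose columns are w₁, w₂, w₃.
The reduction yields 3 nonzero rows, so the rank is 3.
Since rank = 3 (the number of vectors), the set is linearly independent.

linearly independent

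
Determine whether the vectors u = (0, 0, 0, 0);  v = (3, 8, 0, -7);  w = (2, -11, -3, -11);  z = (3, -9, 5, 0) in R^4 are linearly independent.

linearly dependent

One of the vectors is the zero vector, so the set is linearly dependent.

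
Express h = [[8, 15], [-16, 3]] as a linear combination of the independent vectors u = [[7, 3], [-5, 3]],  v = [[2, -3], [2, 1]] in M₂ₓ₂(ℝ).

h = 2u - 3v

Identify each element with its coordinate vector in ℝ⁴ via {E₁₁, E₁₂, E₂₁, E₂₂}.
Set up the augmented matrix [u | v | h] and row-reduce.
The system has the unique solution (a₁, a₂) = (2, -3).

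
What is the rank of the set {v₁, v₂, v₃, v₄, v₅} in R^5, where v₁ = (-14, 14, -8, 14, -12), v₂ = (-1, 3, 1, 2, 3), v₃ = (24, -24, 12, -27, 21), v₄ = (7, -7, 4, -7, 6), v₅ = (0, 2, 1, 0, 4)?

Row-reduce the 5×5 matrix with these as rows.
There are 3 pivot columns, so rank = 3.

rank 3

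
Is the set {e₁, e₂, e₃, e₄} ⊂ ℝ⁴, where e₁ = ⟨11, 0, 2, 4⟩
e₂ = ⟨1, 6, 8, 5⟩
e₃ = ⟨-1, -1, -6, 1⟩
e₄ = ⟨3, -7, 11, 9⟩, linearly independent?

linearly independent

Place the vectors as rows of a 4×4 matrix and reduce to echelon form.
The reduction yields 4 nonzero rows, so the rank is 4.
Since rank = 4 (the number of vectors), the set is linearly independent.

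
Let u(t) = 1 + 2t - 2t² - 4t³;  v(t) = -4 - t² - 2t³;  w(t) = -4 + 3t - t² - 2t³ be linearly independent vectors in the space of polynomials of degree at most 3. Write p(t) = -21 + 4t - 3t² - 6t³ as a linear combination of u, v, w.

Take coordinate vectors relative to {1, t, …, t³}.
Solve the system with u, v, w as columns and p as the right-hand side.
Back-substitution yields (a₁, a₂, a₃) = (-1, 3, 2).

p = -u + 3v + 2w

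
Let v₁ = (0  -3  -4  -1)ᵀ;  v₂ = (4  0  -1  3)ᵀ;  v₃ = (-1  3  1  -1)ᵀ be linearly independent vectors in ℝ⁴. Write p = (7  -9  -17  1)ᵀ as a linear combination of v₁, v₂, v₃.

Since v₁, v₂, v₃ are independent, the coefficients expressing p are uniquely determined by a linear system.
The system has the unique solution (a₁, a₂, a₃) = (4, 2, 1).

p = 4v₁ + 2v₂ + v₃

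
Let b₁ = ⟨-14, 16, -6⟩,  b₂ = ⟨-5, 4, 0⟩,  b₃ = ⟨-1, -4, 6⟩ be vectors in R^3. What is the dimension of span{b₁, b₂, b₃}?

Apply Gaussian elimination to the matrix whose rows are b₁, b₂, b₃.
Exactly 2 pivots survive; hence the rank is 2.

dim = 2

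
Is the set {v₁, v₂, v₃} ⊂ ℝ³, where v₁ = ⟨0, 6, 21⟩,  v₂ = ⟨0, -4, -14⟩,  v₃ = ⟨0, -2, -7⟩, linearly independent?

linearly dependent

Form the 3×3 matrix with these as columns; its determinant is 0.
A zero determinant means the columns are linearly dependent.
Indeed 2v₁ + 3v₂ = 0.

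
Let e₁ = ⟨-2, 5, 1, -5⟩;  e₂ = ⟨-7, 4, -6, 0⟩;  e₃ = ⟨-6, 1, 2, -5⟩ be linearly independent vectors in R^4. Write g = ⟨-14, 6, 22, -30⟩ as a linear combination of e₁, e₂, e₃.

g = 2e₁ - 2e₂ + 4e₃

Set up the augmented matrix [e₁ | e₂ | e₃ | g] and row-reduce.
Row-reducing the augmented matrix gives the unique coefficients (α₁, α₂, α₃) = (2, -2, 4).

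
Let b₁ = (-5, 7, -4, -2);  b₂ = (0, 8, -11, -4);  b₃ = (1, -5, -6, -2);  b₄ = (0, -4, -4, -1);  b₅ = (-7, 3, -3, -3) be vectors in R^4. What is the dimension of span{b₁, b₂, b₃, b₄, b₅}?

Apply Gaussian elimination to the matrix whose rows are b₁, b₂, b₃, b₄, b₅.
Reduction leaves 4 leading entries, giving rank 4.
(With 5 elements in a 4-dimensional space the rank is at most 4.)

4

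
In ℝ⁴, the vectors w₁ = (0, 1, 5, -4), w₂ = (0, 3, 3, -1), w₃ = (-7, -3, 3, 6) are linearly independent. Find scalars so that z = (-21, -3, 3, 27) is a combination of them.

z = -3w₁ + 3w₂ + 3w₃

Since w₁, w₂, w₃ are independent, the coefficients expressing z are uniquely determined by a linear system.
Back-substitution yields (α₁, α₂, α₃) = (-3, 3, 3).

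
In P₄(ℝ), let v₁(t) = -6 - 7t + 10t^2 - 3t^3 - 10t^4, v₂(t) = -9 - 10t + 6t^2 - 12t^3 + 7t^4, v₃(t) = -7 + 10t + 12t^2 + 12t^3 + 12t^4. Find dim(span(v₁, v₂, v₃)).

dim = 3

Use coordinates relative to {1, t, …, t^4}.
Row-reduce the 3×5 matrix with these as rows.
There are 3 pivot columns, so rank = 3.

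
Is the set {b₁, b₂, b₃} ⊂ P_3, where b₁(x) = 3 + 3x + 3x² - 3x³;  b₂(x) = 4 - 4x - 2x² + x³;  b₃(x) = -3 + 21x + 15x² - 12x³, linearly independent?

linearly dependent

Write each element as a coordinate vector in ℝ⁴ using {1, x, …, x³}.
Row-reduce the matrix whose columns are b₁, b₂, b₃.
The reduction yields 2 nonzero rows, so the rank is 2.
Since rank 2 < 3, the set is linearly dependent.
Indeed 3b₁ - 3b₂ - b₃ = 0.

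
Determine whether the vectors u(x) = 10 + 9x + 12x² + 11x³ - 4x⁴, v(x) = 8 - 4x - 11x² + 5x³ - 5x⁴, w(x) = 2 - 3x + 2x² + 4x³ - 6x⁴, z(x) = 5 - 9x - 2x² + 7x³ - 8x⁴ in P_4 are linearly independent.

Write each element as a coordinate vector in ℝ⁵ using {1, x, …, x⁴}.
Place the vectors as rows of a 4×5 matrix and reduce to echelon form.
The reduction yields 4 nonzero rows, so the rank is 4.
Since rank = 4 (the number of vectors), the set is linearly independent.

linearly independent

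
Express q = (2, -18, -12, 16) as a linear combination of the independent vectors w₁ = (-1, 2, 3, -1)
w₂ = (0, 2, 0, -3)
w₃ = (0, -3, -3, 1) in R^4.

Write q = α₁w₁ + … + α₃w₃ and equate components.
Back-substitution yields (α₁, α₂, α₃) = (-2, -4, 2).

q = -2w₁ - 4w₂ + 2w₃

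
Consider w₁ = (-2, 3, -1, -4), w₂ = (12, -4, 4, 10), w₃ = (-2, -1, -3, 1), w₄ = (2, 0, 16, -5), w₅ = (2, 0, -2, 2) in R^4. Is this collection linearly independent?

There are 5 vectors in a 4-dimensional space, so they cannot be linearly independent.

linearly dependent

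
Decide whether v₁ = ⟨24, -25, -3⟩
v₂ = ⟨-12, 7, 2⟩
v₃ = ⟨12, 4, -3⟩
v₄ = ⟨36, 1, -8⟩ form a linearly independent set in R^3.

linearly dependent

There are 4 vectors in a 3-dimensional space, so they cannot be linearly independent.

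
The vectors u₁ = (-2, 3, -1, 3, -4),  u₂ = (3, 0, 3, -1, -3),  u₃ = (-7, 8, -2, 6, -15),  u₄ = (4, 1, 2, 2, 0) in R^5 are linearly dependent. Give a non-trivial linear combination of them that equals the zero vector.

Row-reduce the matrix with u₁, u₂, u₃, u₄ as columns; the null space gives the coefficients.
One solution (up to scaling) is (3, 1, -1, -1).

3u₁ + u₂ - u₃ - u₄ = 0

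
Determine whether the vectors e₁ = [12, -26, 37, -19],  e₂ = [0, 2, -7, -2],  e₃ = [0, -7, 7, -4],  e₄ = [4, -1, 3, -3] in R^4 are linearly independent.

Form the 4×4 matrix with these as columns; its determinant is 0.
A zero determinant means the columns are linearly dependent.

linearly dependent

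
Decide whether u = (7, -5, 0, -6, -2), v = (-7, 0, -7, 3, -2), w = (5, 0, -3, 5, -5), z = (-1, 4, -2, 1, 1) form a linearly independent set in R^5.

Row-reduce the matrix whose columns are u, v, w, z.
The reduction yields 4 nonzero rows, so the rank is 4.
Since rank = 4 (the number of vectors), the set is linearly independent.

linearly independent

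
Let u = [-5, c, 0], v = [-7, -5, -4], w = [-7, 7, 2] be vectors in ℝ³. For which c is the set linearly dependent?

c = 15/7

The vectors are dependent exactly when the determinant of the matrix with rows u, v, w vanishes.
Expanding, det = 42*c - 90.
Solving 42*c - 90 = 0 yields c = 15/7.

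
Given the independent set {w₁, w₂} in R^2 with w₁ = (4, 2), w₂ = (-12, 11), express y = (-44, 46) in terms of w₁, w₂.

Write y = α₁w₁ + α₂w₂ and equate components.
Row-reducing the augmented matrix gives the unique coefficients (α₁, α₂) = (1, 4).

y = w₁ + 4w₂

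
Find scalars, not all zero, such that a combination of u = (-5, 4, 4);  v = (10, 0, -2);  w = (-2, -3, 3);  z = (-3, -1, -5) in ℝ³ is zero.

u + v + w + z = 0

Row-reduce the matrix with u, v, w, z as columns; the null space gives the coefficients.
The free variable yields coefficients (1, 1, 1, 1) (any nonzero multiple also works).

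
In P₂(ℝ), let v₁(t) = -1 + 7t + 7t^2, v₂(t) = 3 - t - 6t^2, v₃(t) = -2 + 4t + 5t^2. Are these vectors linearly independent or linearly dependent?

linearly independent

Write each element as a coordinate vector in ℝ³ using {1, t, t^2}.
Form the 3×3 matrix with these as columns; its determinant is 30.
A nonzero determinant means the columns are linearly independent.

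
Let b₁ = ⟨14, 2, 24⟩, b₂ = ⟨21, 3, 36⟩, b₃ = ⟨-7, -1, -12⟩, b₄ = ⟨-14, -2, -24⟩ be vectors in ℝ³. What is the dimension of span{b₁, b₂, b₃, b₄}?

Apply Gaussian elimination to the matrix whose rows are b₁, b₂, b₃, b₄.
Reduction leaves 1 leading entry, giving rank 1.
(With 4 elements in a 3-dimensional space the rank is at most 3.)

dim = 1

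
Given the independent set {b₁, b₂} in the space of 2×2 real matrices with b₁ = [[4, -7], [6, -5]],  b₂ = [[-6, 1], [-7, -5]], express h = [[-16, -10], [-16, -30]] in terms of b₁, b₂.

h = 2b₁ + 4b₂

Identify each element with its coordinate vector in ℝ⁴ via {E₁₁, E₁₂, E₂₁, E₂₂}.
Solve the system with b₁, b₂ as columns and h as the right-hand side.
Row-reducing the augmented matrix gives the unique coefficients (a₁, a₂) = (2, 4).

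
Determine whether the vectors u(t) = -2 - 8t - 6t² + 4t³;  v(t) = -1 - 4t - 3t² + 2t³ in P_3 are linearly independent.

Take coordinates with respect to the standard basis {1, t, …, t³}.
Row-reduce the matrix whose columns are u, v.
The reduction yields 1 nonzero row, so the rank is 1.
Since rank 1 < 2, the set is linearly dependent.

linearly dependent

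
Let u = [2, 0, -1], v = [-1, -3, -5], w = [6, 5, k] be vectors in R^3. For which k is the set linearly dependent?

k = 37/6

The set is linearly dependent precisely when det[u; v; w] = 0.
Cofactor expansion gives det = 37 - 6*k.
Solving 37 - 6*k = 0 yields k = 37/6.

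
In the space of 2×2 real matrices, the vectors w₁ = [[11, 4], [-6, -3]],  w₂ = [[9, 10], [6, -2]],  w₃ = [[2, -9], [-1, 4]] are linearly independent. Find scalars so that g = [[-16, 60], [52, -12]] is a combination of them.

Take coordinate vectors relative to {E₁₁, E₁₂, E₂₁, E₂₂}.
Write g = a₁w₁ + … + a₃w₃ and equate components.
The system has the unique solution (a₁, a₂, a₃) = (-4, 4, -4).

g = -4w₁ + 4w₂ - 4w₃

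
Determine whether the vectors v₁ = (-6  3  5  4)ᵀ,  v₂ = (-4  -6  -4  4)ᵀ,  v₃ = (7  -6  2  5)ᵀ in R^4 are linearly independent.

linearly independent

Row-reduce the matrix whose columns are v₁, v₂, v₃.
The reduction yields 3 nonzero rows, so the rank is 3.
Since rank = 3 (the number of vectors), the set is linearly independent.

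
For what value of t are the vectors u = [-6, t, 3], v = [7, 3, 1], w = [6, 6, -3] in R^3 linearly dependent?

t = -6

The vectors are dependent exactly when the determinant of the matrix with rows u, v, w vanishes.
Cofactor expansion gives det = 27*t + 162.
Solving 27*t + 162 = 0 yields t = -6.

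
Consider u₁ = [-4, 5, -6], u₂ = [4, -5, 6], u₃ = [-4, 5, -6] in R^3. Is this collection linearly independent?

Two of the vectors are equal, giving an immediate dependence.

linearly dependent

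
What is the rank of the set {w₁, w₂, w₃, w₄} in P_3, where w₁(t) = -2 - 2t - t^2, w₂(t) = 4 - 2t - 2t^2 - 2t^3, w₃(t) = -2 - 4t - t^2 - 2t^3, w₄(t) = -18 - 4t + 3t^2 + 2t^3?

Use coordinates relative to {1, t, …, t^3}.
Row-reduce the 4×4 matrix with these as rows.
The echelon form has 3 nonzero rows, so the rank is 3.

3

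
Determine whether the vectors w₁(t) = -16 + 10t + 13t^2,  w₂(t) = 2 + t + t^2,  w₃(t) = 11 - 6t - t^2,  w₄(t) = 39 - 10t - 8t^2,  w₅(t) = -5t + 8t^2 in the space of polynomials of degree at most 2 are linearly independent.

Take coordinates with respect to the standard basis {1, t, t^2}.
There are 5 vectors in a 3-dimensional space, so they cannot be linearly independent.

linearly dependent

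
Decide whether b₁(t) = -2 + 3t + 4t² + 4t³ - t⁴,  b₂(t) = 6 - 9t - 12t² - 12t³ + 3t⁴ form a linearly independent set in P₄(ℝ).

Write each element as a coordinate vector in ℝ⁵ using {1, t, …, t⁴}.
Place the vectors as rows of a 2×5 matrix and reduce to echelon form.
The reduction yields 1 nonzero row, so the rank is 1.
Since rank 1 < 2, the set is linearly dependent.
Indeed 3b₁ + b₂ = 0.

linearly dependent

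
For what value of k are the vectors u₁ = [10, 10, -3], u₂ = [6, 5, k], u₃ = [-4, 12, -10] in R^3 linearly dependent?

Dependence holds iff the 3×3 matrix [u₁ u₂ u₃] is singular.
The determinant works out to -160*k - 176.
This vanishes exactly when k = -11/10.

k = -11/10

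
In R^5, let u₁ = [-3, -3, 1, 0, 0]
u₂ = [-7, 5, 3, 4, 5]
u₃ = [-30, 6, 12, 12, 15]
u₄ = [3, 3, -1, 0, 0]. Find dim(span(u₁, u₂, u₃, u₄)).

dim = 2

Form the matrix with u₁, u₂, u₃, u₄ as columns and reduce.
The echelon form has 2 nonzero rows, so the rank is 2.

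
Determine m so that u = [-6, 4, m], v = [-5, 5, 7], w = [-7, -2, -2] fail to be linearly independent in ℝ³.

m = 52/9

The vectors are dependent exactly when the determinant of the matrix with rows u, v, w vanishes.
Cofactor expansion gives det = 45*m - 260.
Setting this to zero gives m = 52/9.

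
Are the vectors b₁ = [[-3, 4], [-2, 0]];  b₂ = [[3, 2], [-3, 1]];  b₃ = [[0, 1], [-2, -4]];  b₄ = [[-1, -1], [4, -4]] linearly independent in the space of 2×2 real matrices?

linearly independent

Take coordinates with respect to the standard basis {E₁₁, E₁₂, E₂₁, E₂₂}.
The matrix [b₁|b₂|b₃|b₄] has determinant -280.
A nonzero determinant means the columns are linearly independent.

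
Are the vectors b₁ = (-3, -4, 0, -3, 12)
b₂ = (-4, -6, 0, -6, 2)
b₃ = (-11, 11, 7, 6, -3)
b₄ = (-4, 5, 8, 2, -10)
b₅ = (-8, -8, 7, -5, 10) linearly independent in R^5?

linearly independent

The matrix [b₁|b₂|b₃|b₄|b₅] has determinant -18690.
A nonzero determinant means the columns are linearly independent.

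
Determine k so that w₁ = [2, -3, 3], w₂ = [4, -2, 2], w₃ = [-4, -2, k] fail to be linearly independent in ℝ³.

Place the vectors as rows of a 3×3 matrix; dependence ⇔ determinant zero.
The determinant works out to 8*k - 16.
Solving 8*k - 16 = 0 yields k = 2.

k = 2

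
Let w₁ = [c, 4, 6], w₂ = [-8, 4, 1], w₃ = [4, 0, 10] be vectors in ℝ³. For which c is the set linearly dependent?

c = -6

The vectors are dependent exactly when the determinant of the matrix with rows w₁, w₂, w₃ vanishes.
The determinant works out to 40*c + 240.
Solving 40*c + 240 = 0 yields c = -6.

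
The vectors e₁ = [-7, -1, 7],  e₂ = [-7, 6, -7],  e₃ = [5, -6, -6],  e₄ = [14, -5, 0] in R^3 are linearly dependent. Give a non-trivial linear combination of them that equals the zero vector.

Write the vectors as columns of a matrix and find a nonzero vector in its null space.
One solution (up to scaling) is (1, 1, 0, 1).

e₁ + e₂ + e₄ = 0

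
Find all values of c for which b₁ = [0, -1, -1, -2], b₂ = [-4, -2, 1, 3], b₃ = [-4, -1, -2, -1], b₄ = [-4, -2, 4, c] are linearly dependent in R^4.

The set is linearly dependent precisely when det[b₁; b₂; b₃; b₄] = 0.
Expanding, det = 16*c - 120.
Setting this to zero gives c = 15/2.

c = 15/2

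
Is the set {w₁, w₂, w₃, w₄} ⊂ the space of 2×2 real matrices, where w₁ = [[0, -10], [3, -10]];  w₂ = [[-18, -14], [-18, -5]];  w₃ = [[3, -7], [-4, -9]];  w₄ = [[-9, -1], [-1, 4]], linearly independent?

Write each element as a coordinate vector in ℝ⁴ using {E₁₁, E₁₂, E₂₁, E₂₂}.
Place the vectors as rows of a 4×4 matrix and reduce to echelon form.
The reduction yields 3 nonzero rows, so the rank is 3.
Since rank 3 < 4, the set is linearly dependent.
Indeed w₁ + w₂ - 3w₃ - 3w₄ = 0.

linearly dependent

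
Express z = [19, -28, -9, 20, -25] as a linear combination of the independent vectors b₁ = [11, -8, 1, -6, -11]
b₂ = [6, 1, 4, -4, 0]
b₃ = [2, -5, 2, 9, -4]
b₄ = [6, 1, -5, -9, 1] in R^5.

Solve the system with b₁, b₂, b₃, b₄ as columns and z as the right-hand side.
Back-substitution yields (a₁, …, a₄) = (1, -2, 4, 2).

z = b₁ - 2b₂ + 4b₃ + 2b₄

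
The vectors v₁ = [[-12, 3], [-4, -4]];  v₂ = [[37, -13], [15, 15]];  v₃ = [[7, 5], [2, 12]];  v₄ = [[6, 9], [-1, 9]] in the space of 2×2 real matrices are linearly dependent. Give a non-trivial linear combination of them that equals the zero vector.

3v₁ + v₂ - v₃ + v₄ = 0

Write each element as a vector in ℝ⁴ using {E₁₁, E₁₂, E₂₁, E₂₂}.
Solve the homogeneous system with v₁, v₂, v₃, v₄ as columns by row-reducing the coefficient matrix.
A generator of the null space is (3, 1, -1, 1).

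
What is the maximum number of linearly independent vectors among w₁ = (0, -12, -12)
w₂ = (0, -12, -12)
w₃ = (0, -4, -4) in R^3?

1

Put the 3×3 matrix [w₁|w₂|w₃] into echelon form.
Exactly 1 pivot survives; hence the rank is 1.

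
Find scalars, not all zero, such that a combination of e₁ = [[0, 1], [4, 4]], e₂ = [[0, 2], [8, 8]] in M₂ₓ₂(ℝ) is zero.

Write each element as a vector in ℝ⁴ using {E₁₁, E₁₂, E₂₁, E₂₂}.
Row-reduce the matrix with e₁, e₂ as columns; the null space gives the coefficients.
One solution (up to scaling) is (2, -1).

2e₁ - e₂ = 0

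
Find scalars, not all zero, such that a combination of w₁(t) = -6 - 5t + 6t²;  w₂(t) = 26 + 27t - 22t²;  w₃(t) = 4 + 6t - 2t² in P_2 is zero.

Write each element as a vector in ℝ³ using {1, t, t²}.
Set up α₁w₁ + … + α₃w₃ = 0 and solve the homogeneous system.
One solution (up to scaling) is (3, 1, -2).

3w₁ + w₂ - 2w₃ = 0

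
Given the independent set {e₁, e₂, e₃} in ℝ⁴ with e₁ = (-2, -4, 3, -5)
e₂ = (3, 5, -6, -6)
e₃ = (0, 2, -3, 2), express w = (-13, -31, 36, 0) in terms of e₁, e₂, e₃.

Solve the system with e₁, e₂, e₃ as columns and w as the right-hand side.
Back-substitution yields (c₁, c₂, c₃) = (2, -3, -4).

w = 2e₁ - 3e₂ - 4e₃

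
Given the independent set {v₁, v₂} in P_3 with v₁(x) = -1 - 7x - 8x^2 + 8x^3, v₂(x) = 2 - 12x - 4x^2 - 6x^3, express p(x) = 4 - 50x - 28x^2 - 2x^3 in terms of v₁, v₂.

p = 2v₁ + 3v₂

Identify each element with its coordinate vector in ℝ⁴ via {1, x, …, x^3}.
Solve the system with v₁, v₂ as columns and p as the right-hand side.
The system has the unique solution (c₁, c₂) = (2, 3).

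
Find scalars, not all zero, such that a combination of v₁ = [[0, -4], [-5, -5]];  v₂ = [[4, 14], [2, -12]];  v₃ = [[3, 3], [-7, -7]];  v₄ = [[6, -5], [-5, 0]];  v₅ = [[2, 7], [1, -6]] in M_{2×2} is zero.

Write each element as a vector in ℝ⁴ using {E₁₁, E₁₂, E₂₁, E₂₂}.
Set up α₁v₁ + … + α₅v₅ = 0 and solve the homogeneous system.
A generator of the null space is (0, 1, 0, 0, -2).

v₂ - 2v₅ = 0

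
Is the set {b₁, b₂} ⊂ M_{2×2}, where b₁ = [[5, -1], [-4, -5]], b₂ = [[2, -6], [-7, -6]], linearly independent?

linearly independent

Take coordinates with respect to the standard basis {E₁₁, E₁₂, E₂₁, E₂₂}.
Row-reduce the matrix whose columns are b₁, b₂.
The reduction yields 2 nonzero rows, so the rank is 2.
Since rank = 2 (the number of vectors), the set is linearly independent.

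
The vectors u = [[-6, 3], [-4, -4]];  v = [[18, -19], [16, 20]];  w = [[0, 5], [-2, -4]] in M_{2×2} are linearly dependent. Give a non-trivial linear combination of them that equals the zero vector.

Take coordinates with respect to {E₁₁, E₁₂, E₂₁, E₂₂}.
Row-reduce the matrix with u, v, w as columns; the null space gives the coefficients.
One solution (up to scaling) is (3, 1, 2).

3u + v + 2w = 0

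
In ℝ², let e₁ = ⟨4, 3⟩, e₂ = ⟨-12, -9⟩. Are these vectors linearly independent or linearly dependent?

The matrix [e₁|e₂] has determinant 0.
A zero determinant means the columns are linearly dependent.
Indeed 3e₁ + e₂ = 0.

linearly dependent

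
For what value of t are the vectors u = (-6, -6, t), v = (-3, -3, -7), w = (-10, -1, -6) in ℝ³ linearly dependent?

The set is linearly dependent precisely when det[u; v; w] = 0.
Expanding, det = -27*t - 378.
Solving -27*t - 378 = 0 yields t = -14.

t = -14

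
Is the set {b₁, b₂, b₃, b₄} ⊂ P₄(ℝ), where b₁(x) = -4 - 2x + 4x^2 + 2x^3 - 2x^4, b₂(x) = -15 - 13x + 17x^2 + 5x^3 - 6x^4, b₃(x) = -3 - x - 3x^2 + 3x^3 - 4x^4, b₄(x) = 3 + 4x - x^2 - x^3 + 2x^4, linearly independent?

Write each element as a coordinate vector in ℝ⁵ using {1, x, …, x^4}.
Row-reduce the matrix whose columns are b₁, b₂, b₃, b₄.
The reduction yields 3 nonzero rows, so the rank is 3.
Since rank 3 < 4, the set is linearly dependent.
Indeed 3b₁ - b₂ - b₃ - 2b₄ = 0.

linearly dependent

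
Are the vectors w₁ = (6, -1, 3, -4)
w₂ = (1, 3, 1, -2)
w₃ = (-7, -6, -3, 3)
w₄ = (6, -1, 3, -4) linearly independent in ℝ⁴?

linearly dependent

Two of the vectors are equal, giving an immediate dependence.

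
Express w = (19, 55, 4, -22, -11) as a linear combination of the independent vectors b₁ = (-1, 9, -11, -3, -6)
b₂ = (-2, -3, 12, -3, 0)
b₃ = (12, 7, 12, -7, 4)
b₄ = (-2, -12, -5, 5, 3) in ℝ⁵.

w = b₁ - b₂ + b₃ - 3b₄

Solve the system with b₁, b₂, b₃, b₄ as columns and w as the right-hand side.
The system has the unique solution (c₁, …, c₄) = (1, -1, 1, -3).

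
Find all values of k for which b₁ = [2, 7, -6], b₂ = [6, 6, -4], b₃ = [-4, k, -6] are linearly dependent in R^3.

k = 37/7

The vectors are dependent exactly when the determinant of the matrix with rows b₁, b₂, b₃ vanishes.
Cofactor expansion gives det = 148 - 28*k.
This vanishes exactly when k = 37/7.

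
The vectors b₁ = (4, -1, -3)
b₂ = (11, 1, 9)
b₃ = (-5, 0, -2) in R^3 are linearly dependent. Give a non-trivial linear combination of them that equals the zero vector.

Solve the homogeneous system with b₁, b₂, b₃ as columns by row-reducing the coefficient matrix.
One solution (up to scaling) is (1, 1, 3).

b₁ + b₂ + 3b₃ = 0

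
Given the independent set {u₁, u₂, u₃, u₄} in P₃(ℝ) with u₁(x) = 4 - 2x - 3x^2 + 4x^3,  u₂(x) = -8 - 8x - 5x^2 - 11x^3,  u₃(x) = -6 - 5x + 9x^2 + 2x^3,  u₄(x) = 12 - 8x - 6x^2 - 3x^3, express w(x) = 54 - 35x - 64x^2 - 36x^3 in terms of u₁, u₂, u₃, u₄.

w = u₁ + 2u₂ - 3u₃ + 4u₄

Identify each element with its coordinate vector in ℝ⁴ via {1, x, …, x^3}.
Solve the system with u₁, u₂, u₃, u₄ as columns and w as the right-hand side.
Row-reducing the augmented matrix gives the unique coefficients (α₁, …, α₄) = (1, 2, -3, 4).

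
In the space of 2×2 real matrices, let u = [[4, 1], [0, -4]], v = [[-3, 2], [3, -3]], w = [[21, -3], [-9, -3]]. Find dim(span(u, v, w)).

2

Use coordinates relative to {E₁₁, E₁₂, E₂₁, E₂₂}.
Put the 4×3 matrix [u|v|w] into echelon form.
The echelon form has 2 nonzero rows, so the rank is 2.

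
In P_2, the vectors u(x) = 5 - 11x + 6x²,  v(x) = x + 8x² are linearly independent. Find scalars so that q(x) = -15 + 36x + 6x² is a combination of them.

q = -3u + 3v

Work in coordinates with respect to the standard basis {1, x, x²}.
Solve the system with u, v as columns and q as the right-hand side.
The system has the unique solution (a₁, a₂) = (-3, 3).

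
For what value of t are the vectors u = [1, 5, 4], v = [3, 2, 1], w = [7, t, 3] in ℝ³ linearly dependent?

t = 60/11

The set is linearly dependent precisely when det[u; v; w] = 0.
Expanding, det = 11*t - 60.
Solving 11*t - 60 = 0 yields t = 60/11.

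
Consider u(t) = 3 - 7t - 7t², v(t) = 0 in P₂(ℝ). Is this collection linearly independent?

linearly dependent

Take coordinates with respect to the standard basis {1, t, t²}.
One of the vectors is the zero vector, so the set is linearly dependent.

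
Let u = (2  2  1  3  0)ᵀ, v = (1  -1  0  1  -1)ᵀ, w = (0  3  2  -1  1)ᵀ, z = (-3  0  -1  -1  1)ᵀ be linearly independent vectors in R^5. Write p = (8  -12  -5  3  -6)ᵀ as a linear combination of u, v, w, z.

p = -u - 2v - 4w - 4z

Solve the system with u, v, w, z as columns and p as the right-hand side.
Row-reducing the augmented matrix gives the unique coefficients (c₁, …, c₄) = (-1, -2, -4, -4).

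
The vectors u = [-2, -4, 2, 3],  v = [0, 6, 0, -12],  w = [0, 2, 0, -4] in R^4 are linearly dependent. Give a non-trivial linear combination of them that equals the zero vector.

v - 3w = 0

Row-reduce the matrix with u, v, w as columns; the null space gives the coefficients.
A generator of the null space is (0, 1, -3).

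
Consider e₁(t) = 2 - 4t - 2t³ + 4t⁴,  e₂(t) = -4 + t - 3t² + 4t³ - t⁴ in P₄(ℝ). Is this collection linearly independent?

linearly independent

Take coordinates with respect to the standard basis {1, t, …, t⁴}.
Place the vectors as rows of a 2×5 matrix and reduce to echelon form.
The reduction yields 2 nonzero rows, so the rank is 2.
Since rank = 2 (the number of vectors), the set is linearly independent.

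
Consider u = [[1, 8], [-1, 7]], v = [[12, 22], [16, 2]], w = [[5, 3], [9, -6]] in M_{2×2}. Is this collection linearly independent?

Take coordinates with respect to the standard basis {E₁₁, E₁₂, E₂₁, E₂₂}.
Place the vectors as rows of a 3×4 matrix and reduce to echelon form.
The reduction yields 2 nonzero rows, so the rank is 2.
Since rank 2 < 3, the set is linearly dependent.
Indeed 2u - v + 2w = 0.

linearly dependent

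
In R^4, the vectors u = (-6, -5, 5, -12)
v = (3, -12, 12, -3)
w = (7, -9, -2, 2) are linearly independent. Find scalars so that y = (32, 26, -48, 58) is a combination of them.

y = -4u - 2v + 2w

Since u, v, w are independent, the coefficients expressing y are uniquely determined by a linear system.
Back-substitution yields (α₁, α₂, α₃) = (-4, -2, 2).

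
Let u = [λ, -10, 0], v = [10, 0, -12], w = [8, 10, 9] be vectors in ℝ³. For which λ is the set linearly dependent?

λ = -31/2

The vectors are dependent exactly when the determinant of the matrix with rows u, v, w vanishes.
Cofactor expansion gives det = 120*λ + 1860.
Setting this to zero gives λ = -31/2.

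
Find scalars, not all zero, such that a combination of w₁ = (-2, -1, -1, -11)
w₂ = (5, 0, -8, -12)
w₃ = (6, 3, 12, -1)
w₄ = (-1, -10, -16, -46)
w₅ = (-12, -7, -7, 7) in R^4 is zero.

Write the vectors as columns of a matrix and find a nonzero vector in its null space.
One solution (up to scaling) is (2, 3, 2, -1, 2).

2w₁ + 3w₂ + 2w₃ - w₄ + 2w₅ = 0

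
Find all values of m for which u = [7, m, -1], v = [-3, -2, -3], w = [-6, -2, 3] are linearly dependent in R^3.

m = 26/9

The set is linearly dependent precisely when det[u; v; w] = 0.
Cofactor expansion gives det = 27*m - 78.
Setting this to zero gives m = 26/9.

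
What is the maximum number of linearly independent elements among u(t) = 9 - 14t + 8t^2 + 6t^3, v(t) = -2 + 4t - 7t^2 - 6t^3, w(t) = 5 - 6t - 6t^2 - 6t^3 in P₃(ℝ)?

Use coordinates relative to {1, t, …, t^3}.
Row-reduce the 3×4 matrix with these as rows.
The echelon form has 2 nonzero rows, so the rank is 2.

2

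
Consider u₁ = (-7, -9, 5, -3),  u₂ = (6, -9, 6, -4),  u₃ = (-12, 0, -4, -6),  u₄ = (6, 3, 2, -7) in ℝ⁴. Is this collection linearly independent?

linearly independent

Form the 4×4 matrix with these as columns; its determinant is 5520.
A nonzero determinant means the columns are linearly independent.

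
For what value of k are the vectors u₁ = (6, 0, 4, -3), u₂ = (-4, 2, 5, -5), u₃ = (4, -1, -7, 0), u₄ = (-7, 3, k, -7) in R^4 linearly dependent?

Place the vectors as rows of a 4×4 matrix; dependence ⇔ determinant zero.
Cofactor expansion gives det = 18*k - 123.
This vanishes exactly when k = 41/6.

k = 41/6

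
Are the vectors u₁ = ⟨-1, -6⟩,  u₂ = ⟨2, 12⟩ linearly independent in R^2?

linearly dependent

Place the vectors as rows of a 2×2 matrix and reduce to echelon form.
The reduction yields 1 nonzero row, so the rank is 1.
Since rank 1 < 2, the set is linearly dependent.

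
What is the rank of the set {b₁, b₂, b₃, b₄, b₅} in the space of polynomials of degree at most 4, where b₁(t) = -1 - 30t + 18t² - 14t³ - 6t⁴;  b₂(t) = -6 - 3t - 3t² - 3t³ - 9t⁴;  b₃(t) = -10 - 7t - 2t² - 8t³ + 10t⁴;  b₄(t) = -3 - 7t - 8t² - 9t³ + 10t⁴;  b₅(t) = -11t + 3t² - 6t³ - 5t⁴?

4

Represent each element by its coordinate vector in ℝ⁵.
Apply Gaussian elimination to the matrix whose rows are b₁, b₂, b₃, b₄, b₅.
Reduction leaves 4 leading entries, giving rank 4.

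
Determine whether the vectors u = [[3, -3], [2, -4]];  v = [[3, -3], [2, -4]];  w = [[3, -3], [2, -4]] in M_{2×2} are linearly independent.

Write each element as a coordinate vector in ℝ⁴ using {E₁₁, E₁₂, E₂₁, E₂₂}.
Place the vectors as rows of a 3×4 matrix and reduce to echelon form.
The reduction yields 1 nonzero row, so the rank is 1.
Since rank 1 < 3, the set is linearly dependent.
Indeed u - v = 0.

linearly dependent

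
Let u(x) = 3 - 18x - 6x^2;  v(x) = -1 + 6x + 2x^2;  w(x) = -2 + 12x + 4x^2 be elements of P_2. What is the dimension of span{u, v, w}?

1

Represent each element by its coordinate vector in ℝ³.
Apply Gaussian elimination to the matrix whose rows are u, v, w.
The echelon form has 1 nonzero row, so the rank is 1.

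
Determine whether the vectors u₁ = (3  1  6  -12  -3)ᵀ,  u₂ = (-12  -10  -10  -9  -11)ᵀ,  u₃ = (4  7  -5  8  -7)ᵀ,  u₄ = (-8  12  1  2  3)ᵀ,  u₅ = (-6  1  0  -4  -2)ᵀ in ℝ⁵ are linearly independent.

The matrix [u₁|u₂|u₃|u₄|u₅] has determinant 56210.
A nonzero determinant means the columns are linearly independent.

linearly independent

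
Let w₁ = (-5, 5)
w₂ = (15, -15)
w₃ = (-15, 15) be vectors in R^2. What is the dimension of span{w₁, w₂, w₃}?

1

Row-reduce the 3×2 matrix with these as rows.
There is 1 pivot column, so rank = 1.
(With 3 elements in a 2-dimensional space the rank is at most 2.)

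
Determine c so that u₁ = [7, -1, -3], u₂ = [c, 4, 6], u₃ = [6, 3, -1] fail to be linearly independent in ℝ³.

Dependence holds iff the 3×3 matrix [u₁ u₂ u₃] is singular.
Cofactor expansion gives det = -10*c - 118.
Setting this to zero gives c = -59/5.

c = -59/5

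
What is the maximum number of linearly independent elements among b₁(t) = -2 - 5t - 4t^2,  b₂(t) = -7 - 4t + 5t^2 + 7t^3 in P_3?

Use coordinates relative to {1, t, …, t^3}.
Apply Gaussian elimination to the matrix whose rows are b₁, b₂.
There are 2 pivot columns, so rank = 2.

2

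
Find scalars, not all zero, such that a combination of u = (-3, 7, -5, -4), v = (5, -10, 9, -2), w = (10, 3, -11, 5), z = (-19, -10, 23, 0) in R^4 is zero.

Set up α₁u + … + α₄z = 0 and solve the homogeneous system.
One solution (up to scaling) is (2, 1, 2, 1).

2u + v + 2w + z = 0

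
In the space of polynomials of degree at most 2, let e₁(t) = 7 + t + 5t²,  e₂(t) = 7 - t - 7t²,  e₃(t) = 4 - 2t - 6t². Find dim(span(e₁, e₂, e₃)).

dim = 3

Represent each element by its coordinate vector in ℝ³.
Apply Gaussian elimination to the matrix whose rows are e₁, e₂, e₃.
Exactly 3 pivots survive; hence the rank is 3.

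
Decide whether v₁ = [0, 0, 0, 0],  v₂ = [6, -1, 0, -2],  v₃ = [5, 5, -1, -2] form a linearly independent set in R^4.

One of the vectors is the zero vector, so the set is linearly dependent.

linearly dependent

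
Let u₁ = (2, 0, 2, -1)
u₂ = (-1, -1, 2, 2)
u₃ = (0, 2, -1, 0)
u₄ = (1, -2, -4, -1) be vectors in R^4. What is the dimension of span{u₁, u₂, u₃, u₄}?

Form the matrix with u₁, u₂, u₃, u₄ as columns and reduce.
There are 4 pivot columns, so rank = 4.

dim = 4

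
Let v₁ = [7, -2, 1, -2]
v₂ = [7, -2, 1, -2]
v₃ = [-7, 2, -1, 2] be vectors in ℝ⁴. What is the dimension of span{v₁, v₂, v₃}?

Apply Gaussian elimination to the matrix whose rows are v₁, v₂, v₃.
There is 1 pivot column, so rank = 1.

dim = 1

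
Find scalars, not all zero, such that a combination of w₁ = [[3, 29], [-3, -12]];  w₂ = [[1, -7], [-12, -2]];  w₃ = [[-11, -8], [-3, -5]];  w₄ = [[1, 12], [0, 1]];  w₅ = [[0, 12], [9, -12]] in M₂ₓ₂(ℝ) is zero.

Take coordinates with respect to {E₁₁, E₁₂, E₂₁, E₂₂}.
Solve the homogeneous system with w₁, w₂, w₃, w₄, w₅ as columns by row-reducing the coefficient matrix.
The free variable yields coefficients (1, -1, 0, -2, -1) (any nonzero multiple also works).

w₁ - w₂ - 2w₄ - w₅ = 0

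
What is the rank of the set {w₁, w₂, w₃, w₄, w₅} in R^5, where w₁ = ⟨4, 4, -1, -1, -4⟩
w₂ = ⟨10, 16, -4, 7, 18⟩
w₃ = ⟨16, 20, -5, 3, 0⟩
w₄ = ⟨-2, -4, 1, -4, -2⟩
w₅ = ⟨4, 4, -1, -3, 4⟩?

Apply Gaussian elimination to the matrix whose rows are w₁, w₂, w₃, w₄, w₅.
Exactly 3 pivots survive; hence the rank is 3.

3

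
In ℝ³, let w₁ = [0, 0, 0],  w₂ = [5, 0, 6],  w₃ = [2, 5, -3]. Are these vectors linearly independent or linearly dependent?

One of the vectors is the zero vector, so the set is linearly dependent.

linearly dependent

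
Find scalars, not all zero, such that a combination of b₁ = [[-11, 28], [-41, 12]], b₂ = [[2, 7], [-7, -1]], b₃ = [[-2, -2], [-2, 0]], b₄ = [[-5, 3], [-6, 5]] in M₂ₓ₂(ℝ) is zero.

Write each element as a vector in ℝ⁴ using {E₁₁, E₁₂, E₂₁, E₂₂}.
Set up α₁b₁ + … + α₄b₄ = 0 and solve the homogeneous system.
A generator of the null space is (1, -3, -1, -3).

b₁ - 3b₂ - b₃ - 3b₄ = 0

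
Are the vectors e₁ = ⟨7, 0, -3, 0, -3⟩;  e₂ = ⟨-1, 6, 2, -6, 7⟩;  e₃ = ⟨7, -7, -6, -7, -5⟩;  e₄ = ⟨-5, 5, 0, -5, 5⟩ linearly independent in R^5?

Row-reduce the matrix whose columns are e₁, e₂, e₃, e₄.
The reduction yields 4 nonzero rows, so the rank is 4.
Since rank = 4 (the number of vectors), the set is linearly independent.

linearly independent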